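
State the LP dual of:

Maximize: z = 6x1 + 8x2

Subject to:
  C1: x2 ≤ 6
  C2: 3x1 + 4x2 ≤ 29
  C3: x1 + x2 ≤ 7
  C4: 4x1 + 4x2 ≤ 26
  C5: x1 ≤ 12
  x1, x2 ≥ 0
Minimize: z = 6y1 + 29y2 + 7y3 + 26y4 + 12y5

Subject to:
  C1: -3y2 - y3 - 4y4 - y5 ≤ -6
  C2: -y1 - 4y2 - y3 - 4y4 ≤ -8
  y1, y2, y3, y4, y5 ≥ 0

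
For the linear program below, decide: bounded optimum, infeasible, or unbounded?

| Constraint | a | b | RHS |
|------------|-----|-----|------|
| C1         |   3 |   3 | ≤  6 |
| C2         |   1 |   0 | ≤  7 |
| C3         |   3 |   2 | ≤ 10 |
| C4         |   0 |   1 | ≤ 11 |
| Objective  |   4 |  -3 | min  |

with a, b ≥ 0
The point (0, 2) satisfies every constraint, so the LP is feasible; the constraints give a ≤ 7 and b ≤ 11, which with a, b ≥ 0 keep the feasible region inside a bounded box. A feasible, bounded LP attains a finite optimum at a vertex.

Feasible with finite optimum z* = -6 at (0, 2).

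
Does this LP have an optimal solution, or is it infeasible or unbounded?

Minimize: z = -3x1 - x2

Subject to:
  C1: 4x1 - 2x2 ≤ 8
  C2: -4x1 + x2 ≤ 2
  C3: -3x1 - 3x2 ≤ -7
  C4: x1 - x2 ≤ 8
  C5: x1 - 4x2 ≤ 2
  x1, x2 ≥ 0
Feasible point: (1, 2) satisfies every constraint, so the LP is feasible.
Direction d = (1, 2): for each constraint row a, a·d ≤ 0 —
  (4)(1) + (-2)(2) = 0 ≤ 0
  (-4)(1) + (1)(2) = -2 ≤ 0
  (-3)(1) + (-3)(2) = -9 ≤ 0
  (1)(1) + (-1)(2) = -1 ≤ 0
  (1)(1) + (-4)(2) = -7 ≤ 0
and d ≥ 0, so (1, 2) + t·d stays feasible for every t ≥ 0. Along this ray z = -3x1 - x2 changes by -5 per unit t, so z → −∞.

Unbounded: there is a feasible ray along which z → −∞.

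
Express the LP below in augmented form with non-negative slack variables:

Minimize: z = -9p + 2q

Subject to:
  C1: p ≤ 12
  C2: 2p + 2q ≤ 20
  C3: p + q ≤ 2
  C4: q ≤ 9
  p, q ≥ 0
min z = -9p + 2q

s.t.
  p + s1 = 12
  2p + 2q + s2 = 20
  p + q + s3 = 2
  q + s4 = 9
  p, q, s1, s2, s3, s4 ≥ 0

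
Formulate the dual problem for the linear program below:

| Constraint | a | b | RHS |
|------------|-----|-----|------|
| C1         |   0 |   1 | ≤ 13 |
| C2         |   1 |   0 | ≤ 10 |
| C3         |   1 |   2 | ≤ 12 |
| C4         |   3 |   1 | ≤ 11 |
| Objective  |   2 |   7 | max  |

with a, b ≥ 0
Minimize: z = 13y1 + 10y2 + 12y3 + 11y4

Subject to:
  C1: -y2 - y3 - 3y4 ≤ -2
  C2: -y1 - 2y3 - y4 ≤ -7
  y1, y2, y3, y4 ≥ 0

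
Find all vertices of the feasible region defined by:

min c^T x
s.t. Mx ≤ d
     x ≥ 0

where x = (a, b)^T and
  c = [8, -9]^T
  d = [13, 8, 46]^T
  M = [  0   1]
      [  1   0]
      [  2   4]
Each vertex is the intersection of two constraint boundaries that also satisfies all remaining constraints:
  a = 0 and b = 0 → (0, 0)
  a = 8 and b = 0 → (8, 0)
  a = 8 and 2a + 4b = 46 → (8, 7.5)
  2a + 4b = 46 and a = 0 → (0, 11.5)

Vertices: (0, 0), (8, 0), (8, 7.5), (0, 11.5)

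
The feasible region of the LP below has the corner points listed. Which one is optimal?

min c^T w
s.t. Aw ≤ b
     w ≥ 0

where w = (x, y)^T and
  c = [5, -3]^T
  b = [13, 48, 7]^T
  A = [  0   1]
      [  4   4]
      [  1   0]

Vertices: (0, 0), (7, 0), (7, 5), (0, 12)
Evaluating z = 5x - 3y at each vertex:
  (0, 0): z = 0
  (7, 0): z = 35
  (7, 5): z = 20
  (0, 12): z = -36

The smallest value is z = -36, attained at (0, 12).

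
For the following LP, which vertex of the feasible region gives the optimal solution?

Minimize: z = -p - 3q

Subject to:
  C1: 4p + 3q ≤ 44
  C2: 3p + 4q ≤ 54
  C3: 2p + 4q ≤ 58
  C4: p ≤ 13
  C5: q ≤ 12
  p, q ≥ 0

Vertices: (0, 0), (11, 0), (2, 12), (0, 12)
Evaluating z = -p - 3q at each vertex:
  (0, 0): z = 0
  (11, 0): z = -11
  (2, 12): z = -38
  (0, 12): z = -36

The smallest value is z = -38, attained at (2, 12).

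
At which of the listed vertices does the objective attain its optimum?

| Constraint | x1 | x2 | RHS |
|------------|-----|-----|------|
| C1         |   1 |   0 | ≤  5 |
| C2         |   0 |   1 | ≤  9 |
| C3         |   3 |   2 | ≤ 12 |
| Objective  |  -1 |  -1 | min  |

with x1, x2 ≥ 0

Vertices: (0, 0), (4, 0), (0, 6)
Evaluating z = -x1 - x2 at each vertex:
  (0, 0): z = 0
  (4, 0): z = -4
  (0, 6): z = -6

The smallest value is z = -6, attained at (0, 6).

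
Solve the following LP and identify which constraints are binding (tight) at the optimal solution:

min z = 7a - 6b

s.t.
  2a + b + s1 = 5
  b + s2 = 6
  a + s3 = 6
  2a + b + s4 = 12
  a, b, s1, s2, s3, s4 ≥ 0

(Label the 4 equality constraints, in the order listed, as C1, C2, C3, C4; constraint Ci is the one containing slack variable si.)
Optimal: a = 0, b = 5
Slack at optimum:
  C1: slack = 0 (binding)
  C2: slack = 1
  C3: slack = 6
  C4: slack = 7
  a ≥ 0: a = 0 (binding)
  b ≥ 0: b = 5
Binding constraints: C1, a ≥ 0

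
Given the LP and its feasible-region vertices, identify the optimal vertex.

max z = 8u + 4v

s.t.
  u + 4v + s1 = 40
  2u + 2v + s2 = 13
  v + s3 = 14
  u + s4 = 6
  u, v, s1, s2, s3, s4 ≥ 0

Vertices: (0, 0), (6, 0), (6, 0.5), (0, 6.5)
Evaluating z = 8u + 4v at each vertex:
  (0, 0): z = 0
  (6, 0): z = 48
  (6, 0.5): z = 50
  (0, 6.5): z = 26

The largest value is z = 50, attained at (6, 0.5).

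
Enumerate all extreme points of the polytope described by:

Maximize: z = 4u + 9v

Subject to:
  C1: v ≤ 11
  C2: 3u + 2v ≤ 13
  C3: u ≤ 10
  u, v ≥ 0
Each vertex is the intersection of two constraint boundaries that also satisfies all remaining constraints:
  u = 0 and v = 0 → (0, 0)
  3u + 2v = 13 and v = 0 → (4.333, 0)
  3u + 2v = 13 and u = 0 → (0, 6.5)

Vertices: (0, 0), (4.333, 0), (0, 6.5)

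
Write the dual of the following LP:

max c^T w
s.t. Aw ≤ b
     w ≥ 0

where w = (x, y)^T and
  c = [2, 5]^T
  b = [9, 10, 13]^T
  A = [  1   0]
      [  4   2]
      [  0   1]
Minimize: z = 9y1 + 10y2 + 13y3

Subject to:
  C1: -y1 - 4y2 ≤ -2
  C2: -2y2 - y3 ≤ -5
  y1, y2, y3 ≥ 0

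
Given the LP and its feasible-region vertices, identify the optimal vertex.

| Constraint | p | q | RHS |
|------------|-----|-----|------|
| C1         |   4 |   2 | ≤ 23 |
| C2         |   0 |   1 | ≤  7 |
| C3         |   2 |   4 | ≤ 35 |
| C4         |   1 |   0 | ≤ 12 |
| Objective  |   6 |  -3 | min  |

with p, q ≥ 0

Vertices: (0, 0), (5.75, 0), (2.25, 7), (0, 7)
Evaluating z = 6p - 3q at each vertex:
  (0, 0): z = 0
  (5.75, 0): z = 34.5
  (2.25, 7): z = -7.5
  (0, 7): z = -21

The smallest value is z = -21, attained at (0, 7).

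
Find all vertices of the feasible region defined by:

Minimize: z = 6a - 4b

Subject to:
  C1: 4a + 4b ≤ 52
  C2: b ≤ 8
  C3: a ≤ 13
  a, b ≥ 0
Each vertex is the intersection of two constraint boundaries that also satisfies all remaining constraints:
  a = 0 and b = 0 → (0, 0)
  4a + 4b = 52 and a = 13 → (13, 0)
  4a + 4b = 52 and b = 8 → (5, 8)
  b = 8 and a = 0 → (0, 8)

Vertices: (0, 0), (13, 0), (5, 8), (0, 8)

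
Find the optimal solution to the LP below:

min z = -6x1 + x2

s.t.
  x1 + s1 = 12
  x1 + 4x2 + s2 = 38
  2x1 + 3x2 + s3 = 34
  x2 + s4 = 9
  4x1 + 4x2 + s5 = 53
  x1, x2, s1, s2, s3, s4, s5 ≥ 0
Each vertex is the intersection of two constraint boundaries that also satisfies all remaining constraints:
  x1 = 0 and x2 = 0 → (0, 0)
  x1 = 12 and x2 = 0 → (12, 0)
  x1 = 12 and 4x1 + 4x2 = 53 → (12, 1.25)
  2x1 + 3x2 = 34 and 4x1 + 4x2 = 53 → (5.75, 7.5)
  x1 + 4x2 = 38 and 2x1 + 3x2 = 34 → (4.4, 8.4)
  x1 + 4x2 = 38 and x2 = 9 → (2, 9)
  x2 = 9 and x1 = 0 → (0, 9)

Evaluating z = -6x1 + x2 at each vertex:
  (0, 0): z = 0
  (12, 0): z = -72
  (12, 1.25): z = -70.75
  (5.75, 7.5): z = -27
  (4.4, 8.4): z = -18
  (2, 9): z = -3
  (0, 9): z = 9

The minimum is at (12, 0) with z = -72.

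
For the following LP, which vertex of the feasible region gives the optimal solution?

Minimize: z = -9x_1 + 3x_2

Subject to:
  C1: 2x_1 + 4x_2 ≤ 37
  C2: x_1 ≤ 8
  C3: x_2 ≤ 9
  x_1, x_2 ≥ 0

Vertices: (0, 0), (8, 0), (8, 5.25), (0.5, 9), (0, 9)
Evaluating z = -9x_1 + 3x_2 at each vertex:
  (0, 0): z = 0
  (8, 0): z = -72
  (8, 5.25): z = -56.25
  (0.5, 9): z = 22.5
  (0, 9): z = 27

The smallest value is z = -72, attained at (8, 0).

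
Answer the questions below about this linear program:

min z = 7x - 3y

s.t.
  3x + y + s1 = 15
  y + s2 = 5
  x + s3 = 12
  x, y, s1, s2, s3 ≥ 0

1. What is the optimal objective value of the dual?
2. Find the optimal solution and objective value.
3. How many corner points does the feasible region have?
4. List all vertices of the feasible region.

1. -15 (by strong duality, equal to the primal optimum)
2. x = 0, y = 5, z = -15
3. 4
4. (0, 0), (5, 0), (3.333, 5), (0, 5)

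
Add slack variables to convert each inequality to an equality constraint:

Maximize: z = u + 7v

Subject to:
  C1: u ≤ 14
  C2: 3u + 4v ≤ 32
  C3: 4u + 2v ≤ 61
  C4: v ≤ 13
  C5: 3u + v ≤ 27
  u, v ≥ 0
max z = u + 7v

s.t.
  u + s1 = 14
  3u + 4v + s2 = 32
  4u + 2v + s3 = 61
  v + s4 = 13
  3u + v + s5 = 27
  u, v, s1, s2, s3, s4, s5 ≥ 0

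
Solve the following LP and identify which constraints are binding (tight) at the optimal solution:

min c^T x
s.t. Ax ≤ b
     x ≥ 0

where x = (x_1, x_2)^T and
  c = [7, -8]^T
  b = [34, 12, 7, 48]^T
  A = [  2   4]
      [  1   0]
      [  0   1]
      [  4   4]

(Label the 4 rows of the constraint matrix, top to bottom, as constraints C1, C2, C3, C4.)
Optimal: x_1 = 0, x_2 = 7
Slack at optimum:
  C1: slack = 6
  C2: slack = 12
  C3: slack = 0 (binding)
  C4: slack = 20
  x_1 ≥ 0: x_1 = 0 (binding)
  x_2 ≥ 0: x_2 = 7
Binding constraints: C3, x_1 ≥ 0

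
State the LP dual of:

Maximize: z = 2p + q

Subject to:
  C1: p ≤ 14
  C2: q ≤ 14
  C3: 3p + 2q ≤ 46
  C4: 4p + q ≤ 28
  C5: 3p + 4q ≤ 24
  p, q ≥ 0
Minimize: z = 14y1 + 14y2 + 46y3 + 28y4 + 24y5

Subject to:
  C1: -y1 - 3y3 - 4y4 - 3y5 ≤ -2
  C2: -y2 - 2y3 - y4 - 4y5 ≤ -1
  y1, y2, y3, y4, y5 ≥ 0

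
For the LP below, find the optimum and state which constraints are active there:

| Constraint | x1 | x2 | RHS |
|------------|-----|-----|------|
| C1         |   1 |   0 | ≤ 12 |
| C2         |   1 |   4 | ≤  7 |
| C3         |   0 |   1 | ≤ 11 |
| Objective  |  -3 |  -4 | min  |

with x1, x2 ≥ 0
Optimal: x1 = 7, x2 = 0
Slack at optimum:
  C1: slack = 5
  C2: slack = 0 (binding)
  C3: slack = 11
  x1 ≥ 0: x1 = 7
  x2 ≥ 0: x2 = 0 (binding)
Binding constraints: C2, x2 ≥ 0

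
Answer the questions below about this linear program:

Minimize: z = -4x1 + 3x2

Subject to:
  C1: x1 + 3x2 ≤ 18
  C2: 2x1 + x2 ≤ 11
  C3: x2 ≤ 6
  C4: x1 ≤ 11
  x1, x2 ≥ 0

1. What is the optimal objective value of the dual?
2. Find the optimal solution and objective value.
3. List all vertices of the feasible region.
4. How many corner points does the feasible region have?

1. -22 (by strong duality, equal to the primal optimum)
2. x1 = 5.5, x2 = 0, z = -22
3. (0, 0), (5.5, 0), (3, 5), (0, 6)
4. 4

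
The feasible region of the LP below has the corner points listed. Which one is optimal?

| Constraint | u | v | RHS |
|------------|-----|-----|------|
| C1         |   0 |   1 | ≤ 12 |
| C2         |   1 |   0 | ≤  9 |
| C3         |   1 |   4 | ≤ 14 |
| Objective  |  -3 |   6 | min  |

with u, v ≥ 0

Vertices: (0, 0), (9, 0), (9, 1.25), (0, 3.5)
(9, 0) with z = -27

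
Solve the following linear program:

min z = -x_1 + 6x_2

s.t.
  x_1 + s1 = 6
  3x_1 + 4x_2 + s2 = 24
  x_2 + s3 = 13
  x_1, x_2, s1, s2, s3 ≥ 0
Each vertex is the intersection of two constraint boundaries that also satisfies all remaining constraints:
  x_1 = 0 and x_2 = 0 → (0, 0)
  x_1 = 6 and x_2 = 0 → (6, 0)
  x_1 = 6 and 3x_1 + 4x_2 = 24 → (6, 1.5)
  3x_1 + 4x_2 = 24 and x_1 = 0 → (0, 6)

Evaluating z = -x_1 + 6x_2 at each vertex:
  (0, 0): z = 0
  (6, 0): z = -6
  (6, 1.5): z = 3
  (0, 6): z = 36

The minimum is at (6, 0) with z = -6.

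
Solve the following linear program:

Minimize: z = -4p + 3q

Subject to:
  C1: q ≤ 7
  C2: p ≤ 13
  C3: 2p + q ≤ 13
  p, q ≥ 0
p = 6.5, q = 0, z = -26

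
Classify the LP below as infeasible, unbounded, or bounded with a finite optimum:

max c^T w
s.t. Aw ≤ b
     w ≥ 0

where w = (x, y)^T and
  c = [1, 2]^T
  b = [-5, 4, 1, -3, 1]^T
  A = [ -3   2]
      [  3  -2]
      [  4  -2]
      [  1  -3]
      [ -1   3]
One constraint requires 3x - 2y ≤ 4, while the constraint -3x + 2y ≤ -5 is equivalent to 3x - 2y ≥ 5. Together they would need 5 ≤ 3x - 2y ≤ 4, which is impossible since 5 > 4. No point satisfies all constraints.

Infeasible — the constraint set is empty.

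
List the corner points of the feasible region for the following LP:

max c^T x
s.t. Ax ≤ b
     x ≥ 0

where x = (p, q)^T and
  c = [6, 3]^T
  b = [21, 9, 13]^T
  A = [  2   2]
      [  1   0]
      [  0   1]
Each vertex is the intersection of two constraint boundaries that also satisfies all remaining constraints:
  p = 0 and q = 0 → (0, 0)
  p = 9 and q = 0 → (9, 0)
  2p + 2q = 21 and p = 9 → (9, 1.5)
  2p + 2q = 21 and p = 0 → (0, 10.5)

Vertices: (0, 0), (9, 0), (9, 1.5), (0, 10.5)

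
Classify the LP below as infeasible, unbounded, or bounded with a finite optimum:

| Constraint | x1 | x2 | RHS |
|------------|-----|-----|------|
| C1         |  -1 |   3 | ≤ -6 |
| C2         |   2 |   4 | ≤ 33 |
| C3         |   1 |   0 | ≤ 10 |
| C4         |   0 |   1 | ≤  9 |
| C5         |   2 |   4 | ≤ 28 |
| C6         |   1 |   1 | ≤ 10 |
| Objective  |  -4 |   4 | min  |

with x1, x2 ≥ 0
The point (10, 0) satisfies every constraint, so the LP is feasible; the constraints give x1 ≤ 10 and x2 ≤ 9, which with x1, x2 ≥ 0 keep the feasible region inside a bounded box. A feasible, bounded LP attains a finite optimum at a vertex.

Feasible with finite optimum z* = -40 at (10, 0).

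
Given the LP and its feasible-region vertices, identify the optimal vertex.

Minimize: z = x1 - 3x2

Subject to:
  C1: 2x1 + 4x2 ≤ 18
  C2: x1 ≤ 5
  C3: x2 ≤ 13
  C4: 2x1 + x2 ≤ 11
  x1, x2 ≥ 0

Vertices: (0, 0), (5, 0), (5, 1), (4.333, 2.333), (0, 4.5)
(0, 4.5) with z = -13.5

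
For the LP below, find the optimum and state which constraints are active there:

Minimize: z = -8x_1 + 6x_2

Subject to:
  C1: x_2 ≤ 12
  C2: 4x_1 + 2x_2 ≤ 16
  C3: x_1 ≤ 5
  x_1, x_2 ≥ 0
Optimal: x_1 = 4, x_2 = 0
Binding: C2, x_2 ≥ 0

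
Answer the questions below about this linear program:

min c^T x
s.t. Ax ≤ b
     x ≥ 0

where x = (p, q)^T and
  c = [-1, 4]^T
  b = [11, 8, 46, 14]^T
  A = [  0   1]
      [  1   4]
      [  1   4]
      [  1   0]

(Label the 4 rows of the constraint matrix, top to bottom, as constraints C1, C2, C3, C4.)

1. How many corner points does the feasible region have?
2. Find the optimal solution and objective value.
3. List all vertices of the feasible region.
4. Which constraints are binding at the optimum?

1. 3
2. p = 8, q = 0, z = -8
3. (0, 0), (8, 0), (0, 2)
4. C2, q ≥ 0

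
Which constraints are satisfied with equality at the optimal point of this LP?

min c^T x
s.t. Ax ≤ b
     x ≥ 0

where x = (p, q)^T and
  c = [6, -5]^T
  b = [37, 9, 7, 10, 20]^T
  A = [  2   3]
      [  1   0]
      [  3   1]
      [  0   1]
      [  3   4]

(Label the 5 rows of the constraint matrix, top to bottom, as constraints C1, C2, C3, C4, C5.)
Optimal: p = 0, q = 5
Slack at optimum:
  C1: slack = 22
  C2: slack = 9
  C3: slack = 2
  C4: slack = 5
  C5: slack = 0 (binding)
  p ≥ 0: p = 0 (binding)
  q ≥ 0: q = 5
Binding constraints: C5, p ≥ 0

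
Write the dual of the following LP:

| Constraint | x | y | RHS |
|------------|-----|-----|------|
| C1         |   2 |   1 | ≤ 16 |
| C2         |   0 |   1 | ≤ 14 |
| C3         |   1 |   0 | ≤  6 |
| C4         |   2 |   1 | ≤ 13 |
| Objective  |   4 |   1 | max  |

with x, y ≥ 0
Minimize: z = 16y1 + 14y2 + 6y3 + 13y4

Subject to:
  C1: -2y1 - y3 - 2y4 ≤ -4
  C2: -y1 - y2 - y4 ≤ -1
  y1, y2, y3, y4 ≥ 0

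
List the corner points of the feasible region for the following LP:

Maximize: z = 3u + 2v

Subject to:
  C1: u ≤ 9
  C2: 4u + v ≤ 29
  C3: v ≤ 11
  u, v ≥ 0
Each vertex is the intersection of two constraint boundaries that also satisfies all remaining constraints:
  u = 0 and v = 0 → (0, 0)
  4u + v = 29 and v = 0 → (7.25, 0)
  4u + v = 29 and v = 11 → (4.5, 11)
  v = 11 and u = 0 → (0, 11)

Vertices: (0, 0), (7.25, 0), (4.5, 11), (0, 11)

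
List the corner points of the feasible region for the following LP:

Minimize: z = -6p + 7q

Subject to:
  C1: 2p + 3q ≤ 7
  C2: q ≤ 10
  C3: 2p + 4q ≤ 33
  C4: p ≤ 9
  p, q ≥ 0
Each vertex is the intersection of two constraint boundaries that also satisfies all remaining constraints:
  p = 0 and q = 0 → (0, 0)
  2p + 3q = 7 and q = 0 → (3.5, 0)
  2p + 3q = 7 and p = 0 → (0, 2.333)

Vertices: (0, 0), (3.5, 0), (0, 2.333)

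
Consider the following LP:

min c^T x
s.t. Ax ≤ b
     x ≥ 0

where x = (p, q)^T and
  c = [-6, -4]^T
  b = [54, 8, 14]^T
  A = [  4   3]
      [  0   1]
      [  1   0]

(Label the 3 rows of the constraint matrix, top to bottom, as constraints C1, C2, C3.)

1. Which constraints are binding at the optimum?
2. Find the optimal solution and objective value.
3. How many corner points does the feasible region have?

1. C1, q ≥ 0
2. p = 13.5, q = 0, z = -81
3. 4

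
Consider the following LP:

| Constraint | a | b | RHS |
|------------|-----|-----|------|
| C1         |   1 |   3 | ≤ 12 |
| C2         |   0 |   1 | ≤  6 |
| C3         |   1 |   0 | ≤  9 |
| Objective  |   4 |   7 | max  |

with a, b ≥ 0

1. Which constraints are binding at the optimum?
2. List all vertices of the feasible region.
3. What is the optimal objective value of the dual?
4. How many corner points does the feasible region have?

1. C1, C3
2. (0, 0), (9, 0), (9, 1), (0, 4)
3. 43 (by strong duality, equal to the primal optimum)
4. 4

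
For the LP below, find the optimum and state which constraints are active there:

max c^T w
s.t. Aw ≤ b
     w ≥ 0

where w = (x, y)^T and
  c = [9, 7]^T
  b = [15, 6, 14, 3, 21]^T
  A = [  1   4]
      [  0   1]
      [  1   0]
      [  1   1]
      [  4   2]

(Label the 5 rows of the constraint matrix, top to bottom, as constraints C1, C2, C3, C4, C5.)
Optimal: x = 3, y = 0
Binding: C4, y ≥ 0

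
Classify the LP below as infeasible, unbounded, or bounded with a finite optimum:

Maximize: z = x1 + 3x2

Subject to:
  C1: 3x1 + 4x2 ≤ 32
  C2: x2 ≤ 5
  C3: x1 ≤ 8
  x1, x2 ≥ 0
The point (4, 5) satisfies every constraint, so the LP is feasible; the constraints give x1 ≤ 8 and x2 ≤ 5, which with x1, x2 ≥ 0 keep the feasible region inside a bounded box. A feasible, bounded LP attains a finite optimum at a vertex.

The LP has an optimal solution: (4, 5) with z = 19.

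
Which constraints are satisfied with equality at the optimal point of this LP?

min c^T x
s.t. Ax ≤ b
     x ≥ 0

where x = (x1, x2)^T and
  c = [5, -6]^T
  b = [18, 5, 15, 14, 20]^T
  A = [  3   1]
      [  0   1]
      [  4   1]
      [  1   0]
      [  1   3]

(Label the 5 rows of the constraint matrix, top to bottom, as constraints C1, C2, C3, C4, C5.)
Optimal: x1 = 0, x2 = 5
Binding: C2, x1 ≥ 0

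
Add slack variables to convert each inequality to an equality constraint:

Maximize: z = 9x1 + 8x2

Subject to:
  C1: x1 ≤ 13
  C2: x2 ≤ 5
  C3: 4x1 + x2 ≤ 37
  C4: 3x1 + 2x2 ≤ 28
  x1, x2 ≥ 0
max z = 9x1 + 8x2

s.t.
  x1 + s1 = 13
  x2 + s2 = 5
  4x1 + x2 + s3 = 37
  3x1 + 2x2 + s4 = 28
  x1, x2, s1, s2, s3, s4 ≥ 0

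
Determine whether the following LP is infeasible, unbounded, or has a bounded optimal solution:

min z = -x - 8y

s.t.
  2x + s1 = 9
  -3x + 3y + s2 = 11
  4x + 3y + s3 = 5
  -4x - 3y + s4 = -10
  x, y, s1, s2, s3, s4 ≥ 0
The row 4x + 3y + s3 = 5 with s3 ≥ 0 requires 4x + 3y ≤ 5, while the row -4x - 3y + s4 = -10 with s4 ≥ 0 is equivalent to 4x + 3y ≥ 10. Together they would need 10 ≤ 4x + 3y ≤ 5, which is impossible since 10 > 5. No point satisfies all constraints.

The feasible region is empty; the LP is infeasible.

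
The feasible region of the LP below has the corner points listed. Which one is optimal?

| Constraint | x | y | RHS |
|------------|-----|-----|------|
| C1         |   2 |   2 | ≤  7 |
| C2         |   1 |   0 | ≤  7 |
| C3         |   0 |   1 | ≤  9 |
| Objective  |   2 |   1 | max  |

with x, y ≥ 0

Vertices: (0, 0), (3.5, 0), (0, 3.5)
(3.5, 0) with z = 7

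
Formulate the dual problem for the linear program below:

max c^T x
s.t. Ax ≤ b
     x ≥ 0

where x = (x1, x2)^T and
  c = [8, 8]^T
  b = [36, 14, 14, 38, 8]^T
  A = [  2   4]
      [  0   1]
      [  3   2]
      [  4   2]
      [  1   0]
Minimize: z = 36y1 + 14y2 + 14y3 + 38y4 + 8y5

Subject to:
  C1: -2y1 - 3y3 - 4y4 - y5 ≤ -8
  C2: -4y1 - y2 - 2y3 - 2y4 ≤ -8
  y1, y2, y3, y4, y5 ≥ 0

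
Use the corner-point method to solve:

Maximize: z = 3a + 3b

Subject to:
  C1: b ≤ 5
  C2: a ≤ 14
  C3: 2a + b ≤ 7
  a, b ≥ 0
Each vertex is the intersection of two constraint boundaries that also satisfies all remaining constraints:
  a = 0 and b = 0 → (0, 0)
  2a + b = 7 and b = 0 → (3.5, 0)
  b = 5 and 2a + b = 7 → (1, 5)
  b = 5 and a = 0 → (0, 5)

Evaluating z = 3a + 3b at each vertex:
  (0, 0): z = 0
  (3.5, 0): z = 10.5
  (1, 5): z = 18
  (0, 5): z = 15

The maximum is at (1, 5) with z = 18.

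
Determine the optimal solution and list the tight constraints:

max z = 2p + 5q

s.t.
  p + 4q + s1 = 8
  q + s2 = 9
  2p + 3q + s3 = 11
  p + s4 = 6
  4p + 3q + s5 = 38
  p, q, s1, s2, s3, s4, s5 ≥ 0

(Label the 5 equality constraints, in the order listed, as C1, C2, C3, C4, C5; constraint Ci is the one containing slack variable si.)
Optimal: p = 4, q = 1
Slack at optimum:
  C1: slack = 0 (binding)
  C2: slack = 8
  C3: slack = 0 (binding)
  C4: slack = 2
  C5: slack = 19
  p ≥ 0: p = 4
  q ≥ 0: q = 1
Binding constraints: C1, C3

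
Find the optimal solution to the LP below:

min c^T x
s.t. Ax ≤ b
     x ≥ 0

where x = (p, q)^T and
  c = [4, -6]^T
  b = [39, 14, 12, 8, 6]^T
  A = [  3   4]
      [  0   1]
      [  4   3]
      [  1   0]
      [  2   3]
Each vertex is the intersection of two constraint boundaries that also satisfies all remaining constraints:
  p = 0 and q = 0 → (0, 0)
  4p + 3q = 12 and 2p + 3q = 6 → (3, 0)
  2p + 3q = 6 and p = 0 → (0, 2)

Evaluating z = 4p - 6q at each vertex:
  (0, 0): z = 0
  (3, 0): z = 12
  (0, 2): z = -12

The minimum is at (0, 2) with z = -12.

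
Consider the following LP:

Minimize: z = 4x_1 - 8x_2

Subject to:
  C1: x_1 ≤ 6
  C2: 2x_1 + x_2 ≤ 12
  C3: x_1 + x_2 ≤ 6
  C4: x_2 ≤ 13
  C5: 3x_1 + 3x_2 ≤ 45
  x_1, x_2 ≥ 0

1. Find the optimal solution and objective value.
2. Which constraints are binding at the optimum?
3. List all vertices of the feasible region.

1. x_1 = 0, x_2 = 6, z = -48
2. C3, x_1 ≥ 0
3. (0, 0), (6, 0), (0, 6)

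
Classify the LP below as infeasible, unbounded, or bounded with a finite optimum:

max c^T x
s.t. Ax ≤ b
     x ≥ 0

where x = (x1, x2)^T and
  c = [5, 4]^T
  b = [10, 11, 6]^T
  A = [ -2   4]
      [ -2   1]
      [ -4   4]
Feasible point: (0, 0) satisfies every constraint, so the LP is feasible.
Direction d = (1, 0): for each constraint row a, a·d ≤ 0 —
  (-2)(1) + (4)(0) = -2 ≤ 0
  (-2)(1) + (1)(0) = -2 ≤ 0
  (-4)(1) + (4)(0) = -4 ≤ 0
and d ≥ 0, so (0, 0) + t·d stays feasible for every t ≥ 0. Along this ray z = 5x1 + 4x2 changes by 5 per unit t, so z → +∞.

The LP is unbounded; z can be made arbitrarily large.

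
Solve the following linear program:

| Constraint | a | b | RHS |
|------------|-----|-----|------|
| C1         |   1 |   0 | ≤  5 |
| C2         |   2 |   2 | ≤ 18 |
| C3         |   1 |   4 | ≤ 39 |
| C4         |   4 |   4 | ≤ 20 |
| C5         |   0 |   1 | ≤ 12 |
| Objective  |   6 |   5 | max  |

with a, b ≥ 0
Each vertex is the intersection of two constraint boundaries that also satisfies all remaining constraints:
  a = 0 and b = 0 → (0, 0)
  a = 5 and 4a + 4b = 20 → (5, 0)
  4a + 4b = 20 and a = 0 → (0, 5)

Evaluating z = 6a + 5b at each vertex:
  (0, 0): z = 0
  (5, 0): z = 30
  (0, 5): z = 25

The maximum is at (5, 0) with z = 30.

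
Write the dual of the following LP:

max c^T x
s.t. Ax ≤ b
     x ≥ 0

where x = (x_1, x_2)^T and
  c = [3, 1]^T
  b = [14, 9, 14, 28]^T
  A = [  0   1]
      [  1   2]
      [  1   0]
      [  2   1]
Minimize: z = 14y1 + 9y2 + 14y3 + 28y4

Subject to:
  C1: -y2 - y3 - 2y4 ≤ -3
  C2: -y1 - 2y2 - y4 ≤ -1
  y1, y2, y3, y4 ≥ 0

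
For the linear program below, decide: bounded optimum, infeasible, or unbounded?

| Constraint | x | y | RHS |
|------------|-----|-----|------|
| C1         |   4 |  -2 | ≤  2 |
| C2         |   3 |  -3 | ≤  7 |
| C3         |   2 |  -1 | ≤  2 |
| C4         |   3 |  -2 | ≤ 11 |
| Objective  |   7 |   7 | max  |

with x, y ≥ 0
Feasible point: (0, 0) satisfies every constraint, so the LP is feasible.
Direction d = (0, 1): for each constraint row a, a·d ≤ 0 —
  (4)(0) + (-2)(1) = -2 ≤ 0
  (3)(0) + (-3)(1) = -3 ≤ 0
  (2)(0) + (-1)(1) = -1 ≤ 0
  (3)(0) + (-2)(1) = -2 ≤ 0
and d ≥ 0, so (0, 0) + t·d stays feasible for every t ≥ 0. Along this ray z = 7x + 7y changes by 7 per unit t, so z → +∞.

Unbounded — the objective can increase without bound over the feasible region.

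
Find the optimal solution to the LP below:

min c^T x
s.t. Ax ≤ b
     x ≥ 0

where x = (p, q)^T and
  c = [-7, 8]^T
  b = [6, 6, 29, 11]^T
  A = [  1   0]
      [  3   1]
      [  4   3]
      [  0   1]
Each vertex is the intersection of two constraint boundaries that also satisfies all remaining constraints:
  p = 0 and q = 0 → (0, 0)
  3p + q = 6 and q = 0 → (2, 0)
  3p + q = 6 and p = 0 → (0, 6)

Evaluating z = -7p + 8q at each vertex:
  (0, 0): z = 0
  (2, 0): z = -14
  (0, 6): z = 48

The minimum is at (2, 0) with z = -14.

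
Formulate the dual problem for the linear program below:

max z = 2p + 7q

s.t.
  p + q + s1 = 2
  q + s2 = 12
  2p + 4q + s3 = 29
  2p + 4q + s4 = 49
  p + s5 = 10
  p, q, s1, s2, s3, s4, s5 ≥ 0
Minimize: z = 2y1 + 12y2 + 29y3 + 49y4 + 10y5

Subject to:
  C1: -y1 - 2y3 - 2y4 - y5 ≤ -2
  C2: -y1 - y2 - 4y3 - 4y4 ≤ -7
  y1, y2, y3, y4, y5 ≥ 0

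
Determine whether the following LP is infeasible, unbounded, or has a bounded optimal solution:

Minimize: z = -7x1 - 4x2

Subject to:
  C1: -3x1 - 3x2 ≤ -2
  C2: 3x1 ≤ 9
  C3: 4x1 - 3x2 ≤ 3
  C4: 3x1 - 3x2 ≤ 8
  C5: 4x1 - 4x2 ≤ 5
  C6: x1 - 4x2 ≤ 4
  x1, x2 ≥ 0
Feasible point: (0, 1) satisfies every constraint, so the LP is feasible.
Direction d = (0, 1): for each constraint row a, a·d ≤ 0 —
  (-3)(0) + (-3)(1) = -3 ≤ 0
  (3)(0) + (0)(1) = 0 ≤ 0
  (4)(0) + (-3)(1) = -3 ≤ 0
  (3)(0) + (-3)(1) = -3 ≤ 0
  (4)(0) + (-4)(1) = -4 ≤ 0
  (1)(0) + (-4)(1) = -4 ≤ 0
and d ≥ 0, so (0, 1) + t·d stays feasible for every t ≥ 0. Along this ray z = -7x1 - 4x2 changes by -4 per unit t, so z → −∞.

Unbounded — the objective can decrease without bound over the feasible region.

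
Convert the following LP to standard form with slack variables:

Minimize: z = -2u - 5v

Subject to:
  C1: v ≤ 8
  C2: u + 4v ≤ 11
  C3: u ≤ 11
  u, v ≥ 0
min z = -2u - 5v

s.t.
  v + s1 = 8
  u + 4v + s2 = 11
  u + s3 = 11
  u, v, s1, s2, s3 ≥ 0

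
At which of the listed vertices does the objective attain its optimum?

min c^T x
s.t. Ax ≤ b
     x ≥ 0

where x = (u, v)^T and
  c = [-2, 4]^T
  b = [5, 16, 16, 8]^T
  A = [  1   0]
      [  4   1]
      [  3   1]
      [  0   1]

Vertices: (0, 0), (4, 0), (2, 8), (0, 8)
Evaluating z = -2u + 4v at each vertex:
  (0, 0): z = 0
  (4, 0): z = -8
  (2, 8): z = 28
  (0, 8): z = 32

The smallest value is z = -8, attained at (4, 0).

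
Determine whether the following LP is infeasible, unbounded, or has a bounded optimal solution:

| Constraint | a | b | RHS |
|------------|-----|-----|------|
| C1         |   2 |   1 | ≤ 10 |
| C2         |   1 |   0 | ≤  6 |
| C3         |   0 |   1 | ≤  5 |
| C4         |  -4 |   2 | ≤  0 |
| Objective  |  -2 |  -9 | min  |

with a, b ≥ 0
The point (2.5, 5) satisfies every constraint, so the LP is feasible; the constraints give a ≤ 6 and b ≤ 5, which with a, b ≥ 0 keep the feasible region inside a bounded box. A feasible, bounded LP attains a finite optimum at a vertex.

Evaluating z = -2a - 9b at each vertex:
  (0, 0): z = 0
  (5, 0): z = -10
  (2.5, 5): z = -50

Bounded optimum: z* = -50 at (2.5, 5).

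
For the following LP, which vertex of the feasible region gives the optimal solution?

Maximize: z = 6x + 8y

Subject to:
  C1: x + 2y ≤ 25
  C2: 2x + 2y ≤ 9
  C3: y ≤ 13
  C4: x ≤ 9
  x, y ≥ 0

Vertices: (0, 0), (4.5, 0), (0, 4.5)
(0, 4.5) with z = 36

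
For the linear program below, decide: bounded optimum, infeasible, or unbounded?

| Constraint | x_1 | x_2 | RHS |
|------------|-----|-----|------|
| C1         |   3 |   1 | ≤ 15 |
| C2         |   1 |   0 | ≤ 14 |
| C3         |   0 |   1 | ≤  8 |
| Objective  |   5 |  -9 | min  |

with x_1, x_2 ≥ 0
The point (0, 8) satisfies every constraint, so the LP is feasible; the constraints give x_1 ≤ 14 and x_2 ≤ 8, which with x_1, x_2 ≥ 0 keep the feasible region inside a bounded box. A feasible, bounded LP attains a finite optimum at a vertex.

Evaluating z = 5x_1 - 9x_2 at each vertex:
  (0, 0): z = 0
  (5, 0): z = 25
  (2.333, 8): z = -60.33
  (0, 8): z = -72

Bounded optimum: z* = -72 at (0, 8).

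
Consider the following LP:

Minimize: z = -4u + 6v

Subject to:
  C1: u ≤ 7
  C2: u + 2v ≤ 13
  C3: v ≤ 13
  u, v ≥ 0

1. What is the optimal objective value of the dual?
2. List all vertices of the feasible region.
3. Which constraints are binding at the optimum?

1. -28 (by strong duality, equal to the primal optimum)
2. (0, 0), (7, 0), (7, 3), (0, 6.5)
3. C1, v ≥ 0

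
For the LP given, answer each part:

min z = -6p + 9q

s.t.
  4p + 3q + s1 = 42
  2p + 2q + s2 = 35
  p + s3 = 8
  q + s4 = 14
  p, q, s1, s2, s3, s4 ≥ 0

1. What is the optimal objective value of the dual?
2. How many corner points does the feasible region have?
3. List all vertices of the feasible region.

1. -48 (by strong duality, equal to the primal optimum)
2. 4
3. (0, 0), (8, 0), (8, 3.333), (0, 14)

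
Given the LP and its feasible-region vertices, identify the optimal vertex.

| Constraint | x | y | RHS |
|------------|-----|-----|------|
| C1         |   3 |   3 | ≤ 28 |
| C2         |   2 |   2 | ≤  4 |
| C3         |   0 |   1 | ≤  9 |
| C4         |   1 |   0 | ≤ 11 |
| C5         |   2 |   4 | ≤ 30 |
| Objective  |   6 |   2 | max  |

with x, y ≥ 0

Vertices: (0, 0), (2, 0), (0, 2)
(2, 0) with z = 12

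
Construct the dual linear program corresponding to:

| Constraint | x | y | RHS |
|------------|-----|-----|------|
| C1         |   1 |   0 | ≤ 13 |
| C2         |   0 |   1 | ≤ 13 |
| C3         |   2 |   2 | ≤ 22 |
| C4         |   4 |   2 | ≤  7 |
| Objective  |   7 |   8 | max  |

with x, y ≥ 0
Minimize: z = 13y1 + 13y2 + 22y3 + 7y4

Subject to:
  C1: -y1 - 2y3 - 4y4 ≤ -7
  C2: -y2 - 2y3 - 2y4 ≤ -8
  y1, y2, y3, y4 ≥ 0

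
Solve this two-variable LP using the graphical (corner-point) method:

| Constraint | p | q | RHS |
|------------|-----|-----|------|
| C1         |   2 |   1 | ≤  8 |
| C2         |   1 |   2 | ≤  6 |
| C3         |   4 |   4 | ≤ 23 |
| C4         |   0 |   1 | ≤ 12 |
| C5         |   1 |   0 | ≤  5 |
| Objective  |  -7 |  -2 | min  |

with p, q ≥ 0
Each vertex is the intersection of two constraint boundaries that also satisfies all remaining constraints:
  p = 0 and q = 0 → (0, 0)
  2p + q = 8 and q = 0 → (4, 0)
  2p + q = 8 and p + 2q = 6 → (3.333, 1.333)
  p + 2q = 6 and p = 0 → (0, 3)

Evaluating z = -7p - 2q at each vertex:
  (0, 0): z = 0
  (4, 0): z = -28
  (3.333, 1.333): z = -26
  (0, 3): z = -6

The minimum is at (4, 0) with z = -28.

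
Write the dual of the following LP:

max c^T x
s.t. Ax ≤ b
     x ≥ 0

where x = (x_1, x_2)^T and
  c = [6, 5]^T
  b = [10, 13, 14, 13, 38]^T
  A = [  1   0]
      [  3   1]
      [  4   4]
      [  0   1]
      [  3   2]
Minimize: z = 10y1 + 13y2 + 14y3 + 13y4 + 38y5

Subject to:
  C1: -y1 - 3y2 - 4y3 - 3y5 ≤ -6
  C2: -y2 - 4y3 - y4 - 2y5 ≤ -5
  y1, y2, y3, y4, y5 ≥ 0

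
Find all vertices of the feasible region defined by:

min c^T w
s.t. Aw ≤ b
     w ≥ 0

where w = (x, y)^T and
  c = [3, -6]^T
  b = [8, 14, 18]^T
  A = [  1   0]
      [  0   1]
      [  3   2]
Each vertex is the intersection of two constraint boundaries that also satisfies all remaining constraints:
  x = 0 and y = 0 → (0, 0)
  3x + 2y = 18 and y = 0 → (6, 0)
  3x + 2y = 18 and x = 0 → (0, 9)

Vertices: (0, 0), (6, 0), (0, 9)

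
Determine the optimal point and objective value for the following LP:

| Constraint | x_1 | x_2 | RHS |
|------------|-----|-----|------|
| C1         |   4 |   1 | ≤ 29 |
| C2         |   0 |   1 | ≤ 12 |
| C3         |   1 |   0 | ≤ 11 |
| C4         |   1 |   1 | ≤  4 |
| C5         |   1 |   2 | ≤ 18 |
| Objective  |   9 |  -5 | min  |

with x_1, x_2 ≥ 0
Each vertex is the intersection of two constraint boundaries that also satisfies all remaining constraints:
  x_1 = 0 and x_2 = 0 → (0, 0)
  x_1 + x_2 = 4 and x_2 = 0 → (4, 0)
  x_1 + x_2 = 4 and x_1 = 0 → (0, 4)

Evaluating z = 9x_1 - 5x_2 at each vertex:
  (0, 0): z = 0
  (4, 0): z = 36
  (0, 4): z = -20

The minimum is at (0, 4) with z = -20.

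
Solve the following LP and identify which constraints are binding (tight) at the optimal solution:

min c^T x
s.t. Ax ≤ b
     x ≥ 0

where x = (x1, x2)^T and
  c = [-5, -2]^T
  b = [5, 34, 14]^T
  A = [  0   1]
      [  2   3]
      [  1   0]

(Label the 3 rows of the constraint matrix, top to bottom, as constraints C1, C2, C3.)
Optimal: x1 = 14, x2 = 2
Binding: C2, C3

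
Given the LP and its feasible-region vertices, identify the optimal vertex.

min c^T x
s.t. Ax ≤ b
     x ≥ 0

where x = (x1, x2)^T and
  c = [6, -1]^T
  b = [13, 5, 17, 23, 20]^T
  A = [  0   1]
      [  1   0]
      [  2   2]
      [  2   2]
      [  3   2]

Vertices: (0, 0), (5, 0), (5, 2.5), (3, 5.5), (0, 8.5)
Evaluating z = 6x1 - x2 at each vertex:
  (0, 0): z = 0
  (5, 0): z = 30
  (5, 2.5): z = 27.5
  (3, 5.5): z = 12.5
  (0, 8.5): z = -8.5

The smallest value is z = -8.5, attained at (0, 8.5).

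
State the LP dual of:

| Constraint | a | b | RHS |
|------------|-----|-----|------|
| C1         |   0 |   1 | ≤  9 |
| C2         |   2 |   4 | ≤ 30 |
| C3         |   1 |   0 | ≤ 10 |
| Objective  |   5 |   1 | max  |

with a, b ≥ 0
Minimize: z = 9y1 + 30y2 + 10y3

Subject to:
  C1: -2y2 - y3 ≤ -5
  C2: -y1 - 4y2 ≤ -1
  y1, y2, y3 ≥ 0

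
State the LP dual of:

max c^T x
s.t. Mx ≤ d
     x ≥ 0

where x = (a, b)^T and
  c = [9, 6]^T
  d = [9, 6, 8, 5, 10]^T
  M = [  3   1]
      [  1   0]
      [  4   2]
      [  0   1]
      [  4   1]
Minimize: z = 9y1 + 6y2 + 8y3 + 5y4 + 10y5

Subject to:
  C1: -3y1 - y2 - 4y3 - 4y5 ≤ -9
  C2: -y1 - 2y3 - y4 - y5 ≤ -6
  y1, y2, y3, y4, y5 ≥ 0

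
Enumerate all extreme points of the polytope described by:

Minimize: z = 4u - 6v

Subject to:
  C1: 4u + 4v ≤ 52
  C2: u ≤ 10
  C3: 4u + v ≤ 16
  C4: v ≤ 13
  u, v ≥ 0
Each vertex is the intersection of two constraint boundaries that also satisfies all remaining constraints:
  u = 0 and v = 0 → (0, 0)
  4u + v = 16 and v = 0 → (4, 0)
  4u + 4v = 52 and 4u + v = 16 → (1, 12)
  4u + 4v = 52 and v = 13 → (0, 13)

Vertices: (0, 0), (4, 0), (1, 12), (0, 13)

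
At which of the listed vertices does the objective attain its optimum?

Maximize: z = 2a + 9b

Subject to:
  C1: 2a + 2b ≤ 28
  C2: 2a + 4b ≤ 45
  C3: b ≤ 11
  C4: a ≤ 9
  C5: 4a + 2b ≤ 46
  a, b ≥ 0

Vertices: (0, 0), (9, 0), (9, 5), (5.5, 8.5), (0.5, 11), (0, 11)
Evaluating z = 2a + 9b at each vertex:
  (0, 0): z = 0
  (9, 0): z = 18
  (9, 5): z = 63
  (5.5, 8.5): z = 87.5
  (0.5, 11): z = 100
  (0, 11): z = 99

The largest value is z = 100, attained at (0.5, 11).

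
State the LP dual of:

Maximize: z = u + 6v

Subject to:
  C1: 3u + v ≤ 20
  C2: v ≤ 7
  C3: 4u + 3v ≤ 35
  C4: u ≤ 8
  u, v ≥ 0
Minimize: z = 20y1 + 7y2 + 35y3 + 8y4

Subject to:
  C1: -3y1 - 4y3 - y4 ≤ -1
  C2: -y1 - y2 - 3y3 ≤ -6
  y1, y2, y3, y4 ≥ 0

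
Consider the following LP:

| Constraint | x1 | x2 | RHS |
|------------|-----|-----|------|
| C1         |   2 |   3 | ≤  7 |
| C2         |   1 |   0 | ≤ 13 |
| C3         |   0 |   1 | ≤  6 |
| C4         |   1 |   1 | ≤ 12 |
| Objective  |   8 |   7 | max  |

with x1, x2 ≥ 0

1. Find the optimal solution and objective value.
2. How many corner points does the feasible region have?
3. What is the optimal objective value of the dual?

1. x1 = 3.5, x2 = 0, z = 28
2. 3
3. 28 (by strong duality, equal to the primal optimum)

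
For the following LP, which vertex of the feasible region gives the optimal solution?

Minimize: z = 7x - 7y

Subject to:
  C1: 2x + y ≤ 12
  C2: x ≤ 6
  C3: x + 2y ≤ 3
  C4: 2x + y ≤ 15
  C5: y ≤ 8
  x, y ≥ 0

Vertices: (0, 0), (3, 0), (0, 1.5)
Evaluating z = 7x - 7y at each vertex:
  (0, 0): z = 0
  (3, 0): z = 21
  (0, 1.5): z = -10.5

The smallest value is z = -10.5, attained at (0, 1.5).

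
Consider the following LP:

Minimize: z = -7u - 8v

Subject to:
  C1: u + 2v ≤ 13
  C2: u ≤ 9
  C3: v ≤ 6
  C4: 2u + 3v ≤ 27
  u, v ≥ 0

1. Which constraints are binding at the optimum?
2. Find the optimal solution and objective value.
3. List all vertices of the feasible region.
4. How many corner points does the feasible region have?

1. C1, C2
2. u = 9, v = 2, z = -79
3. (0, 0), (9, 0), (9, 2), (1, 6), (0, 6)
4. 5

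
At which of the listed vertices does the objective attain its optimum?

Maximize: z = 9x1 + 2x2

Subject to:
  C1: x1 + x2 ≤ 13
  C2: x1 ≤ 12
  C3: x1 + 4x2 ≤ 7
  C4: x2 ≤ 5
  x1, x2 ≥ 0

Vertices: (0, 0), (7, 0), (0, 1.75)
Evaluating z = 9x1 + 2x2 at each vertex:
  (0, 0): z = 0
  (7, 0): z = 63
  (0, 1.75): z = 3.5

The largest value is z = 63, attained at (7, 0).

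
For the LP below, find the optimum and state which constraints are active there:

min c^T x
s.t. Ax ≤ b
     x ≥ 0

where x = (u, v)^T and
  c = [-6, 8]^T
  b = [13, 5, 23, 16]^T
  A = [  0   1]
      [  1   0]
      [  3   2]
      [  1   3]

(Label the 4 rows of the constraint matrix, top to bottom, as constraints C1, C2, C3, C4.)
Optimal: u = 5, v = 0
Slack at optimum:
  C1: slack = 13
  C2: slack = 0 (binding)
  C3: slack = 8
  C4: slack = 11
  u ≥ 0: u = 5
  v ≥ 0: v = 0 (binding)
Binding constraints: C2, v ≥ 0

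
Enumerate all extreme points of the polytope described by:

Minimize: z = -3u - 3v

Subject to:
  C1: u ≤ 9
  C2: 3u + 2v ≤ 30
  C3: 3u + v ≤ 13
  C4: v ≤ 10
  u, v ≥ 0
Each vertex is the intersection of two constraint boundaries that also satisfies all remaining constraints:
  u = 0 and v = 0 → (0, 0)
  3u + v = 13 and v = 0 → (4.333, 0)
  3u + v = 13 and v = 10 → (1, 10)
  v = 10 and u = 0 → (0, 10)

Vertices: (0, 0), (4.333, 0), (1, 10), (0, 10)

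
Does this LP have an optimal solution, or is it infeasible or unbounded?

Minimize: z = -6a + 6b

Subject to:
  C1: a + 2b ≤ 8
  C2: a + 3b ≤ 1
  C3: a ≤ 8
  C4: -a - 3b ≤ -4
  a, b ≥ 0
C2 requires a + 3b ≤ 1, while C4 (-a - 3b ≤ -4) is equivalent to a + 3b ≥ 4. Together they would need 4 ≤ a + 3b ≤ 1, which is impossible since 4 > 1. No point satisfies all constraints.

The feasible region is empty; the LP is infeasible.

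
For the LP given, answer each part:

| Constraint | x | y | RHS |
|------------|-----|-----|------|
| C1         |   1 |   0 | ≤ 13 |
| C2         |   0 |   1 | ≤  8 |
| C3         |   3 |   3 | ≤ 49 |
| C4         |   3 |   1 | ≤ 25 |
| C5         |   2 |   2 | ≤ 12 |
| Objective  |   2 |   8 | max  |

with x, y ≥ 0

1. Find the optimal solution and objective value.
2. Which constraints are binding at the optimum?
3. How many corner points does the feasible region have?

1. x = 0, y = 6, z = 48
2. C5, x ≥ 0
3. 3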